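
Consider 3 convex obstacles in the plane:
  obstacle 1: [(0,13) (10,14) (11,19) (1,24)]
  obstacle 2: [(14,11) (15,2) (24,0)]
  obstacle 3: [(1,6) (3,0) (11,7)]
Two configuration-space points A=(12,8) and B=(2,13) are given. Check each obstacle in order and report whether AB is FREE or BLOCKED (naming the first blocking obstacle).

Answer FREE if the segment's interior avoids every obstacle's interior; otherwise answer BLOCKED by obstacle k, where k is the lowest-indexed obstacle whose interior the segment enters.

FREE

Obstacle 1 [(0,13) (10,14) (11,19) (1,24)]:
  edge (0,13)–(10,14): clear
  edge (10,14)–(11,19): clear
  edge (11,19)–(1,24): clear
  edge (1,24)–(0,13): clear
  midpoint (7,21/2) outside
  → clear
Obstacle 2 [(14,11) (15,2) (24,0)]:
  edge (14,11)–(15,2): clear
  edge (15,2)–(24,0): clear
  edge (24,0)–(14,11): clear
  midpoint (7,21/2) outside
  → clear
Obstacle 3 [(1,6) (3,0) (11,7)]:
  edge (1,6)–(3,0): clear
  edge (3,0)–(11,7): clear
  edge (11,7)–(1,6): clear
  midpoint (7,21/2) outside
  → clear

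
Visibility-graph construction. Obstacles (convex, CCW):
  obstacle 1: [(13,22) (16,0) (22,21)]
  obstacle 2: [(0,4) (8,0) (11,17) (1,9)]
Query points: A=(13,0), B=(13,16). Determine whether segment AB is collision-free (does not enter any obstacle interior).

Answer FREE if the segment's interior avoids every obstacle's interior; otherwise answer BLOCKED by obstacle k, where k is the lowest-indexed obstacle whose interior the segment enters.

Obstacle 1 [(13,22) (16,0) (22,21)]:
  edge (13,22)–(16,0): clear
  edge (16,0)–(22,21): clear
  edge (22,21)–(13,22): clear
  midpoint (13,8) outside
  → clear
Obstacle 2 [(0,4) (8,0) (11,17) (1,9)]:
  edge (0,4)–(8,0): clear
  edge (8,0)–(11,17): clear
  edge (11,17)–(1,9): clear
  edge (1,9)–(0,4): clear
  midpoint (13,8) outside
  → clear

FREE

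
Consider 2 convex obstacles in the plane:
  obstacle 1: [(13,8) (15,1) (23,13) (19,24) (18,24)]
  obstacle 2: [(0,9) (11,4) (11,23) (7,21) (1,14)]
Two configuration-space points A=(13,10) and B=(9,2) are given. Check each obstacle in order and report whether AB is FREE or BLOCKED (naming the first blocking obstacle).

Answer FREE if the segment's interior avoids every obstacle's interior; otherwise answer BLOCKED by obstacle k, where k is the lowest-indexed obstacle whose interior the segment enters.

Obstacle 1 [(13,8) (15,1) (23,13) (19,24) (18,24)]:
  edge (13,8)–(15,1): clear
  edge (15,1)–(23,13): clear
  edge (23,13)–(19,24): clear
  edge (19,24)–(18,24): clear
  edge (18,24)–(13,8): clear
  midpoint (11,6) outside
  → clear
Obstacle 2 [(0,9) (11,4) (11,23) (7,21) (1,14)]:
  edge (0,9)–(11,4): crosses AB
  edge (11,4)–(11,23): crosses AB
  edge (11,23)–(7,21): clear
  edge (7,21)–(1,14): clear
  edge (1,14)–(0,9): clear
  → BLOCKED

BLOCKED by obstacle 2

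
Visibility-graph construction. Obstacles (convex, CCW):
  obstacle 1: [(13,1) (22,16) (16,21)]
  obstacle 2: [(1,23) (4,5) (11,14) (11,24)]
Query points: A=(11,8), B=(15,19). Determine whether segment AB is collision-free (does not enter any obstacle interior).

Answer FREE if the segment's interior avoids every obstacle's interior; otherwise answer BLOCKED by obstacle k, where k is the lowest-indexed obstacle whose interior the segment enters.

Obstacle 1 [(13,1) (22,16) (16,21)]:
  edge (13,1)–(22,16): clear
  edge (22,16)–(16,21): clear
  edge (16,21)–(13,1): clear
  midpoint (13,27/2) outside
  → clear
Obstacle 2 [(1,23) (4,5) (11,14) (11,24)]:
  edge (1,23)–(4,5): clear
  edge (4,5)–(11,14): clear
  edge (11,14)–(11,24): clear
  edge (11,24)–(1,23): clear
  midpoint (13,27/2) outside
  → clear

FREE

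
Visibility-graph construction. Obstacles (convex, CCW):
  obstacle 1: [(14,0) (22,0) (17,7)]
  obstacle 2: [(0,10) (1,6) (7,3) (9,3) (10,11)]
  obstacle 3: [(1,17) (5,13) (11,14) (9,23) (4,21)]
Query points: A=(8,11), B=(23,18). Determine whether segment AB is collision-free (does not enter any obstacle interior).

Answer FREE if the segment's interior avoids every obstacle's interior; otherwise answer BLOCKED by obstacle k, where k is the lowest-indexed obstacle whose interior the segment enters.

FREE

Obstacle 1 [(14,0) (22,0) (17,7)]:
  edge (14,0)–(22,0): clear
  edge (22,0)–(17,7): clear
  edge (17,7)–(14,0): clear
  midpoint (31/2,29/2) outside
  → clear
Obstacle 2 [(0,10) (1,6) (7,3) (9,3) (10,11)]:
  edge (0,10)–(1,6): clear
  edge (1,6)–(7,3): clear
  edge (7,3)–(9,3): clear
  edge (9,3)–(10,11): clear
  edge (10,11)–(0,10): clear
  midpoint (31/2,29/2) outside
  → clear
Obstacle 3 [(1,17) (5,13) (11,14) (9,23) (4,21)]:
  edge (1,17)–(5,13): clear
  edge (5,13)–(11,14): clear
  edge (11,14)–(9,23): clear
  edge (9,23)–(4,21): clear
  edge (4,21)–(1,17): clear
  midpoint (31/2,29/2) outside
  → clear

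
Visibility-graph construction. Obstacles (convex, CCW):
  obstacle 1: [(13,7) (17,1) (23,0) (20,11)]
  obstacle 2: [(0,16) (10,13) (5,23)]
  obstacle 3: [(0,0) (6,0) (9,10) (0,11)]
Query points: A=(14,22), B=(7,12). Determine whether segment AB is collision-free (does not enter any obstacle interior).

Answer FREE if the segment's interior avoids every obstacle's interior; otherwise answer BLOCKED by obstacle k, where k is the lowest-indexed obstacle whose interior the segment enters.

Obstacle 1 [(13,7) (17,1) (23,0) (20,11)]:
  edge (13,7)–(17,1): clear
  edge (17,1)–(23,0): clear
  edge (23,0)–(20,11): clear
  edge (20,11)–(13,7): clear
  midpoint (21/2,17) outside
  → clear
Obstacle 2 [(0,16) (10,13) (5,23)]:
  edge (0,16)–(10,13): crosses AB
  edge (10,13)–(5,23): crosses AB
  edge (5,23)–(0,16): clear
  → BLOCKED
Obstacle 3 [(0,0) (6,0) (9,10) (0,11)]:
  edge (0,0)–(6,0): clear
  edge (6,0)–(9,10): clear
  edge (9,10)–(0,11): clear
  edge (0,11)–(0,0): clear
  midpoint (21/2,17) outside
  → clear

BLOCKED by obstacle 2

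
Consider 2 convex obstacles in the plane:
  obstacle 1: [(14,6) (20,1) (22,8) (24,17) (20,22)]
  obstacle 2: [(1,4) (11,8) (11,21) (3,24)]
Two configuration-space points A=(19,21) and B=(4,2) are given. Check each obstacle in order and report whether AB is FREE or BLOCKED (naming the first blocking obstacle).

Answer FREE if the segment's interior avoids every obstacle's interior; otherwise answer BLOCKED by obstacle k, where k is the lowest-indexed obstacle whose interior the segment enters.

Obstacle 1 [(14,6) (20,1) (22,8) (24,17) (20,22)]:
  edge (14,6)–(20,1): clear
  edge (20,1)–(22,8): clear
  edge (22,8)–(24,17): clear
  edge (24,17)–(20,22): clear
  edge (20,22)–(14,6): clear
  midpoint (23/2,23/2) outside
  → clear
Obstacle 2 [(1,4) (11,8) (11,21) (3,24)]:
  edge (1,4)–(11,8): crosses AB
  edge (11,8)–(11,21): crosses AB
  edge (11,21)–(3,24): clear
  edge (3,24)–(1,4): clear
  → BLOCKED

BLOCKED by obstacle 2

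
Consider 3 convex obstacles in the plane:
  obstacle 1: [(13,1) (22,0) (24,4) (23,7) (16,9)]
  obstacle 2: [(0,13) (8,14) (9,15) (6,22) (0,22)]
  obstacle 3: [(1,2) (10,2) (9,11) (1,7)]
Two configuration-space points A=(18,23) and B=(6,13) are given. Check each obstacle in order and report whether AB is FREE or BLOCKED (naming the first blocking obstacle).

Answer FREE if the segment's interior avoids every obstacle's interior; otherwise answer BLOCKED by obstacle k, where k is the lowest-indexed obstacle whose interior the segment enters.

BLOCKED by obstacle 2

Obstacle 1 [(13,1) (22,0) (24,4) (23,7) (16,9)]:
  edge (13,1)–(22,0): clear
  edge (22,0)–(24,4): clear
  edge (24,4)–(23,7): clear
  edge (23,7)–(16,9): clear
  edge (16,9)–(13,1): clear
  midpoint (12,18) outside
  → clear
Obstacle 2 [(0,13) (8,14) (9,15) (6,22) (0,22)]:
  edge (0,13)–(8,14): crosses AB
  edge (8,14)–(9,15): clear
  edge (9,15)–(6,22): crosses AB
  edge (6,22)–(0,22): clear
  edge (0,22)–(0,13): clear
  → BLOCKED
Obstacle 3 [(1,2) (10,2) (9,11) (1,7)]:
  edge (1,2)–(10,2): clear
  edge (10,2)–(9,11): clear
  edge (9,11)–(1,7): clear
  edge (1,7)–(1,2): clear
  midpoint (12,18) outside
  → clear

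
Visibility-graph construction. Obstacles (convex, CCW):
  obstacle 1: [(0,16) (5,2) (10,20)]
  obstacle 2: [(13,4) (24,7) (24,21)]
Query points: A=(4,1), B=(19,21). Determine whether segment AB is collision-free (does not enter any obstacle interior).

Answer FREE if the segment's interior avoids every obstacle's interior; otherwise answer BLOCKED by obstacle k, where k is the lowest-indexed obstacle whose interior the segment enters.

BLOCKED by obstacle 1

Obstacle 1 [(0,16) (5,2) (10,20)]:
  edge (0,16)–(5,2): crosses AB
  edge (5,2)–(10,20): crosses AB
  edge (10,20)–(0,16): clear
  → BLOCKED
Obstacle 2 [(13,4) (24,7) (24,21)]:
  edge (13,4)–(24,7): clear
  edge (24,7)–(24,21): clear
  edge (24,21)–(13,4): clear
  midpoint (23/2,11) outside
  → clear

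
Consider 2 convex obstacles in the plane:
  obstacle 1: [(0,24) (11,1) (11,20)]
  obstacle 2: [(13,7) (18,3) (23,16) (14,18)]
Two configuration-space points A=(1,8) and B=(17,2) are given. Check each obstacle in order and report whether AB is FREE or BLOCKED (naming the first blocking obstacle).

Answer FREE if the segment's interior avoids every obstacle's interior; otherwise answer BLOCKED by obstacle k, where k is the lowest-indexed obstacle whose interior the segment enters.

Obstacle 1 [(0,24) (11,1) (11,20)]:
  edge (0,24)–(11,1): crosses AB
  edge (11,1)–(11,20): crosses AB
  edge (11,20)–(0,24): clear
  → BLOCKED
Obstacle 2 [(13,7) (18,3) (23,16) (14,18)]:
  edge (13,7)–(18,3): clear
  edge (18,3)–(23,16): clear
  edge (23,16)–(14,18): clear
  edge (14,18)–(13,7): clear
  midpoint (9,5) outside
  → clear

BLOCKED by obstacle 1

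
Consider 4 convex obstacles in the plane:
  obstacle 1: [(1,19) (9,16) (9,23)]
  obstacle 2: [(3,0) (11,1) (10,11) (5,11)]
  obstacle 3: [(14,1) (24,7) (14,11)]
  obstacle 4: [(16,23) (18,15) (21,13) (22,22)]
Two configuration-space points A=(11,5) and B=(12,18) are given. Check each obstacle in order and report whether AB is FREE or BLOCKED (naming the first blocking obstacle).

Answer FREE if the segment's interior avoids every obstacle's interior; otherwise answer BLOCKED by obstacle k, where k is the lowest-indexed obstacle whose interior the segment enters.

FREE

Obstacle 1 [(1,19) (9,16) (9,23)]:
  edge (1,19)–(9,16): clear
  edge (9,16)–(9,23): clear
  edge (9,23)–(1,19): clear
  midpoint (23/2,23/2) outside
  → clear
Obstacle 2 [(3,0) (11,1) (10,11) (5,11)]:
  edge (3,0)–(11,1): clear
  edge (11,1)–(10,11): clear
  edge (10,11)–(5,11): clear
  edge (5,11)–(3,0): clear
  midpoint (23/2,23/2) outside
  → clear
Obstacle 3 [(14,1) (24,7) (14,11)]:
  edge (14,1)–(24,7): clear
  edge (24,7)–(14,11): clear
  edge (14,11)–(14,1): clear
  midpoint (23/2,23/2) outside
  → clear
Obstacle 4 [(16,23) (18,15) (21,13) (22,22)]:
  edge (16,23)–(18,15): clear
  edge (18,15)–(21,13): clear
  edge (21,13)–(22,22): clear
  edge (22,22)–(16,23): clear
  midpoint (23/2,23/2) outside
  → clear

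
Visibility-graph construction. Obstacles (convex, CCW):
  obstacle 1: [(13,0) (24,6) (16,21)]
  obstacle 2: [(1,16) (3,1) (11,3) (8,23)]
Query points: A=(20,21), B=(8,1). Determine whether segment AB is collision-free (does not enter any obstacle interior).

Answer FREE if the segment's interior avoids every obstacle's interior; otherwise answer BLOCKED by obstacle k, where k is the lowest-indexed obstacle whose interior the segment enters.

BLOCKED by obstacle 1

Obstacle 1 [(13,0) (24,6) (16,21)]:
  edge (13,0)–(24,6): clear
  edge (24,6)–(16,21): crosses AB
  edge (16,21)–(13,0): crosses AB
  → BLOCKED
Obstacle 2 [(1,16) (3,1) (11,3) (8,23)]:
  edge (1,16)–(3,1): clear
  edge (3,1)–(11,3): crosses AB
  edge (11,3)–(8,23): crosses AB
  edge (8,23)–(1,16): clear
  → BLOCKED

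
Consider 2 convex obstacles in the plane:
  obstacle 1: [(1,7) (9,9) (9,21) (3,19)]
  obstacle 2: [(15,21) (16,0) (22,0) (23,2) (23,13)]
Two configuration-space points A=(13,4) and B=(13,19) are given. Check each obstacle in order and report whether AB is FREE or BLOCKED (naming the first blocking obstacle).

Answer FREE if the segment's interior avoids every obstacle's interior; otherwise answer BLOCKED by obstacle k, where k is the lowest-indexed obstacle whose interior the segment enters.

Obstacle 1 [(1,7) (9,9) (9,21) (3,19)]:
  edge (1,7)–(9,9): clear
  edge (9,9)–(9,21): clear
  edge (9,21)–(3,19): clear
  edge (3,19)–(1,7): clear
  midpoint (13,23/2) outside
  → clear
Obstacle 2 [(15,21) (16,0) (22,0) (23,2) (23,13)]:
  edge (15,21)–(16,0): clear
  edge (16,0)–(22,0): clear
  edge (22,0)–(23,2): clear
  edge (23,2)–(23,13): clear
  edge (23,13)–(15,21): clear
  midpoint (13,23/2) outside
  → clear

FREE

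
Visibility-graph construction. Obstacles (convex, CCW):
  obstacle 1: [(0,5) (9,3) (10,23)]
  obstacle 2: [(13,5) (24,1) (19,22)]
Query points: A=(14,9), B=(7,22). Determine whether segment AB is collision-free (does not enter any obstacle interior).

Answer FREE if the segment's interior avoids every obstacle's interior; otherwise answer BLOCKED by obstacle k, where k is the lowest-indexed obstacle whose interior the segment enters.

Obstacle 1 [(0,5) (9,3) (10,23)]:
  edge (0,5)–(9,3): clear
  edge (9,3)–(10,23): crosses AB
  edge (10,23)–(0,5): crosses AB
  → BLOCKED
Obstacle 2 [(13,5) (24,1) (19,22)]:
  edge (13,5)–(24,1): clear
  edge (24,1)–(19,22): clear
  edge (19,22)–(13,5): clear
  midpoint (21/2,31/2) outside
  → clear

BLOCKED by obstacle 1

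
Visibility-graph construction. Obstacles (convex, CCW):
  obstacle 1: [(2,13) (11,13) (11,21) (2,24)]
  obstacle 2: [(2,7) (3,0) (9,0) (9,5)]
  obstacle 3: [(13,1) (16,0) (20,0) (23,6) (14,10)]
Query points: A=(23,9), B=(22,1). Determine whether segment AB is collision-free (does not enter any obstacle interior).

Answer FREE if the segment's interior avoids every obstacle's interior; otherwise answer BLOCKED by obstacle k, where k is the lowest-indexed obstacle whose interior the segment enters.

Obstacle 1 [(2,13) (11,13) (11,21) (2,24)]:
  edge (2,13)–(11,13): clear
  edge (11,13)–(11,21): clear
  edge (11,21)–(2,24): clear
  edge (2,24)–(2,13): clear
  midpoint (45/2,5) outside
  → clear
Obstacle 2 [(2,7) (3,0) (9,0) (9,5)]:
  edge (2,7)–(3,0): clear
  edge (3,0)–(9,0): clear
  edge (9,0)–(9,5): clear
  edge (9,5)–(2,7): clear
  midpoint (45/2,5) outside
  → clear
Obstacle 3 [(13,1) (16,0) (20,0) (23,6) (14,10)]:
  edge (13,1)–(16,0): clear
  edge (16,0)–(20,0): clear
  edge (20,0)–(23,6): crosses AB
  edge (23,6)–(14,10): crosses AB
  edge (14,10)–(13,1): clear
  → BLOCKED

BLOCKED by obstacle 3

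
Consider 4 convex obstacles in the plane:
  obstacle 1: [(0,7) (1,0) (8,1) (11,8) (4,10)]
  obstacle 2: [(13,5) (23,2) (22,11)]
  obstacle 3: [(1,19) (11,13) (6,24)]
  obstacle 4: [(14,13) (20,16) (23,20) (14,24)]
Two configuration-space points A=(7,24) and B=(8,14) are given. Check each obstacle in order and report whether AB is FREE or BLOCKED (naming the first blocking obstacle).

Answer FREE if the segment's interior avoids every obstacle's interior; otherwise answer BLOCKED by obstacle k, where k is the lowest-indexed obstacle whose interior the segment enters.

Obstacle 1 [(0,7) (1,0) (8,1) (11,8) (4,10)]:
  edge (0,7)–(1,0): clear
  edge (1,0)–(8,1): clear
  edge (8,1)–(11,8): clear
  edge (11,8)–(4,10): clear
  edge (4,10)–(0,7): clear
  midpoint (15/2,19) outside
  → clear
Obstacle 2 [(13,5) (23,2) (22,11)]:
  edge (13,5)–(23,2): clear
  edge (23,2)–(22,11): clear
  edge (22,11)–(13,5): clear
  midpoint (15/2,19) outside
  → clear
Obstacle 3 [(1,19) (11,13) (6,24)]:
  edge (1,19)–(11,13): crosses AB
  edge (11,13)–(6,24): crosses AB
  edge (6,24)–(1,19): clear
  → BLOCKED
Obstacle 4 [(14,13) (20,16) (23,20) (14,24)]:
  edge (14,13)–(20,16): clear
  edge (20,16)–(23,20): clear
  edge (23,20)–(14,24): clear
  edge (14,24)–(14,13): clear
  midpoint (15/2,19) outside
  → clear

BLOCKED by obstacle 3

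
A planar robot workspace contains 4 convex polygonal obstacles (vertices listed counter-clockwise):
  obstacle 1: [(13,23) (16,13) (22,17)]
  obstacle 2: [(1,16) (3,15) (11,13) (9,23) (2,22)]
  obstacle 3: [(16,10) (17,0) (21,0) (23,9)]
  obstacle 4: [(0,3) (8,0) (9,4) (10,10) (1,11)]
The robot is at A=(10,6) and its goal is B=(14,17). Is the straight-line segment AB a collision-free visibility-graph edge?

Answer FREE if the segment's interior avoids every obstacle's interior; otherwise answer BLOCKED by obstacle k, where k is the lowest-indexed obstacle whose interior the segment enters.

FREE

Obstacle 1 [(13,23) (16,13) (22,17)]:
  edge (13,23)–(16,13): clear
  edge (16,13)–(22,17): clear
  edge (22,17)–(13,23): clear
  midpoint (12,23/2) outside
  → clear
Obstacle 2 [(1,16) (3,15) (11,13) (9,23) (2,22)]:
  edge (1,16)–(3,15): clear
  edge (3,15)–(11,13): clear
  edge (11,13)–(9,23): clear
  edge (9,23)–(2,22): clear
  edge (2,22)–(1,16): clear
  midpoint (12,23/2) outside
  → clear
Obstacle 3 [(16,10) (17,0) (21,0) (23,9)]:
  edge (16,10)–(17,0): clear
  edge (17,0)–(21,0): clear
  edge (21,0)–(23,9): clear
  edge (23,9)–(16,10): clear
  midpoint (12,23/2) outside
  → clear
Obstacle 4 [(0,3) (8,0) (9,4) (10,10) (1,11)]:
  edge (0,3)–(8,0): clear
  edge (8,0)–(9,4): clear
  edge (9,4)–(10,10): clear
  edge (10,10)–(1,11): clear
  edge (1,11)–(0,3): clear
  midpoint (12,23/2) outside
  → clear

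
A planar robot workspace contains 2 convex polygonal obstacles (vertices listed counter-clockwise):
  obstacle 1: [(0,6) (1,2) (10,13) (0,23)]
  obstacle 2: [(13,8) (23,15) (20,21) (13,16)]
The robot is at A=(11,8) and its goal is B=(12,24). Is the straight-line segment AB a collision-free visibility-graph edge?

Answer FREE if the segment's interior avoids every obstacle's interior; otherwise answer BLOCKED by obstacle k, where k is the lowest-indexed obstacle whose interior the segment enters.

FREE

Obstacle 1 [(0,6) (1,2) (10,13) (0,23)]:
  edge (0,6)–(1,2): clear
  edge (1,2)–(10,13): clear
  edge (10,13)–(0,23): clear
  edge (0,23)–(0,6): clear
  midpoint (23/2,16) outside
  → clear
Obstacle 2 [(13,8) (23,15) (20,21) (13,16)]:
  edge (13,8)–(23,15): clear
  edge (23,15)–(20,21): clear
  edge (20,21)–(13,16): clear
  edge (13,16)–(13,8): clear
  midpoint (23/2,16) outside
  → clear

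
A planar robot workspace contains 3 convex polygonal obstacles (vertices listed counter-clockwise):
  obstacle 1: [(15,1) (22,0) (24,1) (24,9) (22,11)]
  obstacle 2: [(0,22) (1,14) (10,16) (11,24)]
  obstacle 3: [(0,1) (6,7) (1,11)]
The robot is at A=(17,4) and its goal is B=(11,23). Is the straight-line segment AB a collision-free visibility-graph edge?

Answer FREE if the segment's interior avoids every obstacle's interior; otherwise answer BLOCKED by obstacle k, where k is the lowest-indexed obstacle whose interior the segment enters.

FREE

Obstacle 1 [(15,1) (22,0) (24,1) (24,9) (22,11)]:
  edge (15,1)–(22,0): clear
  edge (22,0)–(24,1): clear
  edge (24,1)–(24,9): clear
  edge (24,9)–(22,11): clear
  edge (22,11)–(15,1): clear
  midpoint (14,27/2) outside
  → clear
Obstacle 2 [(0,22) (1,14) (10,16) (11,24)]:
  edge (0,22)–(1,14): clear
  edge (1,14)–(10,16): clear
  edge (10,16)–(11,24): clear
  edge (11,24)–(0,22): clear
  midpoint (14,27/2) outside
  → clear
Obstacle 3 [(0,1) (6,7) (1,11)]:
  edge (0,1)–(6,7): clear
  edge (6,7)–(1,11): clear
  edge (1,11)–(0,1): clear
  midpoint (14,27/2) outside
  → clear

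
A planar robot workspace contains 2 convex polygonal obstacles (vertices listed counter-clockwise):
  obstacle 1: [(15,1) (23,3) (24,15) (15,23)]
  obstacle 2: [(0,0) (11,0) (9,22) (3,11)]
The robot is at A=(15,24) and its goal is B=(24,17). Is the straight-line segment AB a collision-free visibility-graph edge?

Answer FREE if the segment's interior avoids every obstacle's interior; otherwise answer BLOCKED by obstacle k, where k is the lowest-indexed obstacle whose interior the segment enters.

FREE

Obstacle 1 [(15,1) (23,3) (24,15) (15,23)]:
  edge (15,1)–(23,3): clear
  edge (23,3)–(24,15): clear
  edge (24,15)–(15,23): clear
  edge (15,23)–(15,1): clear
  midpoint (39/2,41/2) outside
  → clear
Obstacle 2 [(0,0) (11,0) (9,22) (3,11)]:
  edge (0,0)–(11,0): clear
  edge (11,0)–(9,22): clear
  edge (9,22)–(3,11): clear
  edge (3,11)–(0,0): clear
  midpoint (39/2,41/2) outside
  → clear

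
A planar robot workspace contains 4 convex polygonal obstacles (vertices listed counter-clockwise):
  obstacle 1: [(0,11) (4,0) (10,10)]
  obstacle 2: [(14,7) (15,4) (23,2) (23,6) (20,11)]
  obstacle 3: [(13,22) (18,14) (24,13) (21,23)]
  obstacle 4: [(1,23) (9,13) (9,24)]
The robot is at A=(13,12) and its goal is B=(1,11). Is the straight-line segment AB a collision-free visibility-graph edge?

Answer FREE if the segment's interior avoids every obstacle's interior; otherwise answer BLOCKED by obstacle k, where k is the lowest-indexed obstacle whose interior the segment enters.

FREE

Obstacle 1 [(0,11) (4,0) (10,10)]:
  edge (0,11)–(4,0): clear
  edge (4,0)–(10,10): clear
  edge (10,10)–(0,11): clear
  midpoint (7,23/2) outside
  → clear
Obstacle 2 [(14,7) (15,4) (23,2) (23,6) (20,11)]:
  edge (14,7)–(15,4): clear
  edge (15,4)–(23,2): clear
  edge (23,2)–(23,6): clear
  edge (23,6)–(20,11): clear
  edge (20,11)–(14,7): clear
  midpoint (7,23/2) outside
  → clear
Obstacle 3 [(13,22) (18,14) (24,13) (21,23)]:
  edge (13,22)–(18,14): clear
  edge (18,14)–(24,13): clear
  edge (24,13)–(21,23): clear
  edge (21,23)–(13,22): clear
  midpoint (7,23/2) outside
  → clear
Obstacle 4 [(1,23) (9,13) (9,24)]:
  edge (1,23)–(9,13): clear
  edge (9,13)–(9,24): clear
  edge (9,24)–(1,23): clear
  midpoint (7,23/2) outside
  → clear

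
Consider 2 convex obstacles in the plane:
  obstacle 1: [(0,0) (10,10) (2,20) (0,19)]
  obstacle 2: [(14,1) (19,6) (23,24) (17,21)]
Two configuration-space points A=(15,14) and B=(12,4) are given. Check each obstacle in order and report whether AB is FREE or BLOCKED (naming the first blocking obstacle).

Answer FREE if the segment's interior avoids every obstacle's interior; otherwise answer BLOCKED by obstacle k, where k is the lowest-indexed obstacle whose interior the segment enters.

Obstacle 1 [(0,0) (10,10) (2,20) (0,19)]:
  edge (0,0)–(10,10): clear
  edge (10,10)–(2,20): clear
  edge (2,20)–(0,19): clear
  edge (0,19)–(0,0): clear
  midpoint (27/2,9) outside
  → clear
Obstacle 2 [(14,1) (19,6) (23,24) (17,21)]:
  edge (14,1)–(19,6): clear
  edge (19,6)–(23,24): clear
  edge (23,24)–(17,21): clear
  edge (17,21)–(14,1): clear
  midpoint (27/2,9) outside
  → clear

FREE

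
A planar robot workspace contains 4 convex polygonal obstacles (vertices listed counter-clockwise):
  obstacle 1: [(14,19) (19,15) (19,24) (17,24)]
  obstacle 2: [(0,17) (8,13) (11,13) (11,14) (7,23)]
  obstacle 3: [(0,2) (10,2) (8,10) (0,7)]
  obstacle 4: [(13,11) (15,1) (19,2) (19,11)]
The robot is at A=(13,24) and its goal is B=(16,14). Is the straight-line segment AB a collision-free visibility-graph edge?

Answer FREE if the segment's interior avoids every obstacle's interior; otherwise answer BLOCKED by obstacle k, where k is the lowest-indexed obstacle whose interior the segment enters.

Obstacle 1 [(14,19) (19,15) (19,24) (17,24)]:
  edge (14,19)–(19,15): crosses AB
  edge (19,15)–(19,24): clear
  edge (19,24)–(17,24): clear
  edge (17,24)–(14,19): crosses AB
  → BLOCKED
Obstacle 2 [(0,17) (8,13) (11,13) (11,14) (7,23)]:
  edge (0,17)–(8,13): clear
  edge (8,13)–(11,13): clear
  edge (11,13)–(11,14): clear
  edge (11,14)–(7,23): clear
  edge (7,23)–(0,17): clear
  midpoint (29/2,19) outside
  → clear
Obstacle 3 [(0,2) (10,2) (8,10) (0,7)]:
  edge (0,2)–(10,2): clear
  edge (10,2)–(8,10): clear
  edge (8,10)–(0,7): clear
  edge (0,7)–(0,2): clear
  midpoint (29/2,19) outside
  → clear
Obstacle 4 [(13,11) (15,1) (19,2) (19,11)]:
  edge (13,11)–(15,1): clear
  edge (15,1)–(19,2): clear
  edge (19,2)–(19,11): clear
  edge (19,11)–(13,11): clear
  midpoint (29/2,19) outside
  → clear

BLOCKED by obstacle 1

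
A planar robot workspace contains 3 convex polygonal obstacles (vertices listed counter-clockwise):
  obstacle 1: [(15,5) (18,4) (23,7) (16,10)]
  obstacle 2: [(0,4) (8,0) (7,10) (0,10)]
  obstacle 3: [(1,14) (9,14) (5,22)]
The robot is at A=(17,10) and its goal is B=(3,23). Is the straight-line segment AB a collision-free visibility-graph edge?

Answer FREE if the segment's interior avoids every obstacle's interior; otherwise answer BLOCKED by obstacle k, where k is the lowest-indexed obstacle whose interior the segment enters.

Obstacle 1 [(15,5) (18,4) (23,7) (16,10)]:
  edge (15,5)–(18,4): clear
  edge (18,4)–(23,7): clear
  edge (23,7)–(16,10): clear
  edge (16,10)–(15,5): clear
  midpoint (10,33/2) outside
  → clear
Obstacle 2 [(0,4) (8,0) (7,10) (0,10)]:
  edge (0,4)–(8,0): clear
  edge (8,0)–(7,10): clear
  edge (7,10)–(0,10): clear
  edge (0,10)–(0,4): clear
  midpoint (10,33/2) outside
  → clear
Obstacle 3 [(1,14) (9,14) (5,22)]:
  edge (1,14)–(9,14): clear
  edge (9,14)–(5,22): crosses AB
  edge (5,22)–(1,14): crosses AB
  → BLOCKED

BLOCKED by obstacle 3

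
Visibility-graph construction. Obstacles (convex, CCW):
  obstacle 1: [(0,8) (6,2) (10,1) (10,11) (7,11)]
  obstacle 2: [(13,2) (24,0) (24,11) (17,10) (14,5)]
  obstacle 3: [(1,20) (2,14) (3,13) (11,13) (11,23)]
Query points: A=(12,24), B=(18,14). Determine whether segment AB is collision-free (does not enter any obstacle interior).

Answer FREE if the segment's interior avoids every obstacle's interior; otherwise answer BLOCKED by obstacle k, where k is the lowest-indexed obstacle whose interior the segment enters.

Obstacle 1 [(0,8) (6,2) (10,1) (10,11) (7,11)]:
  edge (0,8)–(6,2): clear
  edge (6,2)–(10,1): clear
  edge (10,1)–(10,11): clear
  edge (10,11)–(7,11): clear
  edge (7,11)–(0,8): clear
  midpoint (15,19) outside
  → clear
Obstacle 2 [(13,2) (24,0) (24,11) (17,10) (14,5)]:
  edge (13,2)–(24,0): clear
  edge (24,0)–(24,11): clear
  edge (24,11)–(17,10): clear
  edge (17,10)–(14,5): clear
  edge (14,5)–(13,2): clear
  midpoint (15,19) outside
  → clear
Obstacle 3 [(1,20) (2,14) (3,13) (11,13) (11,23)]:
  edge (1,20)–(2,14): clear
  edge (2,14)–(3,13): clear
  edge (3,13)–(11,13): clear
  edge (11,13)–(11,23): clear
  edge (11,23)–(1,20): clear
  midpoint (15,19) outside
  → clear

FREE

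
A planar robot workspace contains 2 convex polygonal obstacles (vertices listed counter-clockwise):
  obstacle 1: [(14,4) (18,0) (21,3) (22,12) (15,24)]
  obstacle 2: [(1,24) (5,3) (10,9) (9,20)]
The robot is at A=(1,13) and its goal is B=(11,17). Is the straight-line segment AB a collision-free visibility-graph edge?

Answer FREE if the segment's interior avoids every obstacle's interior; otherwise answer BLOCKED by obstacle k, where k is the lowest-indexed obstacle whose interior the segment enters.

Obstacle 1 [(14,4) (18,0) (21,3) (22,12) (15,24)]:
  edge (14,4)–(18,0): clear
  edge (18,0)–(21,3): clear
  edge (21,3)–(22,12): clear
  edge (22,12)–(15,24): clear
  edge (15,24)–(14,4): clear
  midpoint (6,15) outside
  → clear
Obstacle 2 [(1,24) (5,3) (10,9) (9,20)]:
  edge (1,24)–(5,3): crosses AB
  edge (5,3)–(10,9): clear
  edge (10,9)–(9,20): crosses AB
  edge (9,20)–(1,24): clear
  → BLOCKED

BLOCKED by obstacle 2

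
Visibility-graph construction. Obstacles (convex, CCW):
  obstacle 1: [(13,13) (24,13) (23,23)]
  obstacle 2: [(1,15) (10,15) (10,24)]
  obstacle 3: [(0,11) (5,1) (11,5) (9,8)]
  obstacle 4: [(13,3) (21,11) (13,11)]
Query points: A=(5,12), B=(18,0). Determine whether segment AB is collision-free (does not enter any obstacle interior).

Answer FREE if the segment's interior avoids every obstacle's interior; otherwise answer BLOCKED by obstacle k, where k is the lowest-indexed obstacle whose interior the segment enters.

BLOCKED by obstacle 4

Obstacle 1 [(13,13) (24,13) (23,23)]:
  edge (13,13)–(24,13): clear
  edge (24,13)–(23,23): clear
  edge (23,23)–(13,13): clear
  midpoint (23/2,6) outside
  → clear
Obstacle 2 [(1,15) (10,15) (10,24)]:
  edge (1,15)–(10,15): clear
  edge (10,15)–(10,24): clear
  edge (10,24)–(1,15): clear
  midpoint (23/2,6) outside
  → clear
Obstacle 3 [(0,11) (5,1) (11,5) (9,8)]:
  edge (0,11)–(5,1): clear
  edge (5,1)–(11,5): clear
  edge (11,5)–(9,8): clear
  edge (9,8)–(0,11): clear
  midpoint (23/2,6) outside
  → clear
Obstacle 4 [(13,3) (21,11) (13,11)]:
  edge (13,3)–(21,11): crosses AB
  edge (21,11)–(13,11): clear
  edge (13,11)–(13,3): crosses AB
  → BLOCKED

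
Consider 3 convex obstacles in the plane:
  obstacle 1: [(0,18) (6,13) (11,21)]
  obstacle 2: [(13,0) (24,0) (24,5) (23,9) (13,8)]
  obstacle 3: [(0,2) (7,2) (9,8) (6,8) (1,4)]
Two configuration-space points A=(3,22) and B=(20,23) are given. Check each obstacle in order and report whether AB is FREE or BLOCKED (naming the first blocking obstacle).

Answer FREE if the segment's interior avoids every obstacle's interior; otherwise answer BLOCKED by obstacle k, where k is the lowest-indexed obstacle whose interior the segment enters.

Obstacle 1 [(0,18) (6,13) (11,21)]:
  edge (0,18)–(6,13): clear
  edge (6,13)–(11,21): clear
  edge (11,21)–(0,18): clear
  midpoint (23/2,45/2) outside
  → clear
Obstacle 2 [(13,0) (24,0) (24,5) (23,9) (13,8)]:
  edge (13,0)–(24,0): clear
  edge (24,0)–(24,5): clear
  edge (24,5)–(23,9): clear
  edge (23,9)–(13,8): clear
  edge (13,8)–(13,0): clear
  midpoint (23/2,45/2) outside
  → clear
Obstacle 3 [(0,2) (7,2) (9,8) (6,8) (1,4)]:
  edge (0,2)–(7,2): clear
  edge (7,2)–(9,8): clear
  edge (9,8)–(6,8): clear
  edge (6,8)–(1,4): clear
  edge (1,4)–(0,2): clear
  midpoint (23/2,45/2) outside
  → clear

FREE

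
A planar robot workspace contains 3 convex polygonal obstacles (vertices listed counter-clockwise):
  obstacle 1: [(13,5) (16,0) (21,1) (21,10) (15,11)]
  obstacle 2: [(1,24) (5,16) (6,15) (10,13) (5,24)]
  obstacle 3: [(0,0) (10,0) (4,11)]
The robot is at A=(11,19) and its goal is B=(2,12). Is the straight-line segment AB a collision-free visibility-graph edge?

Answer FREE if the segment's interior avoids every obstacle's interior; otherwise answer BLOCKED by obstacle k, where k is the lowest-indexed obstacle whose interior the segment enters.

BLOCKED by obstacle 2

Obstacle 1 [(13,5) (16,0) (21,1) (21,10) (15,11)]:
  edge (13,5)–(16,0): clear
  edge (16,0)–(21,1): clear
  edge (21,1)–(21,10): clear
  edge (21,10)–(15,11): clear
  edge (15,11)–(13,5): clear
  midpoint (13/2,31/2) outside
  → clear
Obstacle 2 [(1,24) (5,16) (6,15) (10,13) (5,24)]:
  edge (1,24)–(5,16): clear
  edge (5,16)–(6,15): crosses AB
  edge (6,15)–(10,13): clear
  edge (10,13)–(5,24): crosses AB
  edge (5,24)–(1,24): clear
  → BLOCKED
Obstacle 3 [(0,0) (10,0) (4,11)]:
  edge (0,0)–(10,0): clear
  edge (10,0)–(4,11): clear
  edge (4,11)–(0,0): clear
  midpoint (13/2,31/2) outside
  → clear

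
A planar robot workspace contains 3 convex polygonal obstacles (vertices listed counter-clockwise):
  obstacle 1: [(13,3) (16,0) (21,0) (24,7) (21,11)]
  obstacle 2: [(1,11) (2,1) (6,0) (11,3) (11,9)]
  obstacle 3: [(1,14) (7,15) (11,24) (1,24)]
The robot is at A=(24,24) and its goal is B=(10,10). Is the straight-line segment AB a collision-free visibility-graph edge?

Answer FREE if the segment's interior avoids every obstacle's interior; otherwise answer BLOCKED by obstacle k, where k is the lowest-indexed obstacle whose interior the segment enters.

FREE

Obstacle 1 [(13,3) (16,0) (21,0) (24,7) (21,11)]:
  edge (13,3)–(16,0): clear
  edge (16,0)–(21,0): clear
  edge (21,0)–(24,7): clear
  edge (24,7)–(21,11): clear
  edge (21,11)–(13,3): clear
  midpoint (17,17) outside
  → clear
Obstacle 2 [(1,11) (2,1) (6,0) (11,3) (11,9)]:
  edge (1,11)–(2,1): clear
  edge (2,1)–(6,0): clear
  edge (6,0)–(11,3): clear
  edge (11,3)–(11,9): clear
  edge (11,9)–(1,11): clear
  midpoint (17,17) outside
  → clear
Obstacle 3 [(1,14) (7,15) (11,24) (1,24)]:
  edge (1,14)–(7,15): clear
  edge (7,15)–(11,24): clear
  edge (11,24)–(1,24): clear
  edge (1,24)–(1,14): clear
  midpoint (17,17) outside
  → clear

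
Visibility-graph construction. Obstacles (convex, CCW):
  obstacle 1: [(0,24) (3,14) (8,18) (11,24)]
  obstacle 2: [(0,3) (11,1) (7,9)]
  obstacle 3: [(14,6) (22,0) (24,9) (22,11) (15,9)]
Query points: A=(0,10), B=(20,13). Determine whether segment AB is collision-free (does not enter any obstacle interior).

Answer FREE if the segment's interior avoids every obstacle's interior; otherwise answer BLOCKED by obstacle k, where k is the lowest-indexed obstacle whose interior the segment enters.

FREE

Obstacle 1 [(0,24) (3,14) (8,18) (11,24)]:
  edge (0,24)–(3,14): clear
  edge (3,14)–(8,18): clear
  edge (8,18)–(11,24): clear
  edge (11,24)–(0,24): clear
  midpoint (10,23/2) outside
  → clear
Obstacle 2 [(0,3) (11,1) (7,9)]:
  edge (0,3)–(11,1): clear
  edge (11,1)–(7,9): clear
  edge (7,9)–(0,3): clear
  midpoint (10,23/2) outside
  → clear
Obstacle 3 [(14,6) (22,0) (24,9) (22,11) (15,9)]:
  edge (14,6)–(22,0): clear
  edge (22,0)–(24,9): clear
  edge (24,9)–(22,11): clear
  edge (22,11)–(15,9): clear
  edge (15,9)–(14,6): clear
  midpoint (10,23/2) outside
  → clear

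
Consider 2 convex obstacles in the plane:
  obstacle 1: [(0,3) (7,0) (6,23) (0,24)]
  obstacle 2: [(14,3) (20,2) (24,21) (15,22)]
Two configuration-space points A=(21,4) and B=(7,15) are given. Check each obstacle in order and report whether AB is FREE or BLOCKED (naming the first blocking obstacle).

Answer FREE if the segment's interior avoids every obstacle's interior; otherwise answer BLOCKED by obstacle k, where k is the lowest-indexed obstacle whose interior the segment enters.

Obstacle 1 [(0,3) (7,0) (6,23) (0,24)]:
  edge (0,3)–(7,0): clear
  edge (7,0)–(6,23): clear
  edge (6,23)–(0,24): clear
  edge (0,24)–(0,3): clear
  midpoint (14,19/2) outside
  → clear
Obstacle 2 [(14,3) (20,2) (24,21) (15,22)]:
  edge (14,3)–(20,2): clear
  edge (20,2)–(24,21): crosses AB
  edge (24,21)–(15,22): clear
  edge (15,22)–(14,3): crosses AB
  → BLOCKED

BLOCKED by obstacle 2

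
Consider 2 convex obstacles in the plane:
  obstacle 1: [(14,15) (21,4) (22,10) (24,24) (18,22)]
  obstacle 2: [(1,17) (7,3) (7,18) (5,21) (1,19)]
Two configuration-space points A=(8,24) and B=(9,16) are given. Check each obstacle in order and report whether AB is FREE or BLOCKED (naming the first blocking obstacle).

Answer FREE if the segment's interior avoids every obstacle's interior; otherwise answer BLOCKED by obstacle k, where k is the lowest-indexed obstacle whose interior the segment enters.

Obstacle 1 [(14,15) (21,4) (22,10) (24,24) (18,22)]:
  edge (14,15)–(21,4): clear
  edge (21,4)–(22,10): clear
  edge (22,10)–(24,24): clear
  edge (24,24)–(18,22): clear
  edge (18,22)–(14,15): clear
  midpoint (17/2,20) outside
  → clear
Obstacle 2 [(1,17) (7,3) (7,18) (5,21) (1,19)]:
  edge (1,17)–(7,3): clear
  edge (7,3)–(7,18): clear
  edge (7,18)–(5,21): clear
  edge (5,21)–(1,19): clear
  edge (1,19)–(1,17): clear
  midpoint (17/2,20) outside
  → clear

FREE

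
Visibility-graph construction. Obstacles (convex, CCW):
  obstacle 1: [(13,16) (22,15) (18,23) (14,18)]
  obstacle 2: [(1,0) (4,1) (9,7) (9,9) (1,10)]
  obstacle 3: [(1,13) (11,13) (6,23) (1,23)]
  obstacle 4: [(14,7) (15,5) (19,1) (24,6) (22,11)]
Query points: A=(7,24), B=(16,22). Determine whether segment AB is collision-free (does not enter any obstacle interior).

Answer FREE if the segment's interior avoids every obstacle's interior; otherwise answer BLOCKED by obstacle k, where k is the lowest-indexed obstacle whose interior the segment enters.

FREE

Obstacle 1 [(13,16) (22,15) (18,23) (14,18)]:
  edge (13,16)–(22,15): clear
  edge (22,15)–(18,23): clear
  edge (18,23)–(14,18): clear
  edge (14,18)–(13,16): clear
  midpoint (23/2,23) outside
  → clear
Obstacle 2 [(1,0) (4,1) (9,7) (9,9) (1,10)]:
  edge (1,0)–(4,1): clear
  edge (4,1)–(9,7): clear
  edge (9,7)–(9,9): clear
  edge (9,9)–(1,10): clear
  edge (1,10)–(1,0): clear
  midpoint (23/2,23) outside
  → clear
Obstacle 3 [(1,13) (11,13) (6,23) (1,23)]:
  edge (1,13)–(11,13): clear
  edge (11,13)–(6,23): clear
  edge (6,23)–(1,23): clear
  edge (1,23)–(1,13): clear
  midpoint (23/2,23) outside
  → clear
Obstacle 4 [(14,7) (15,5) (19,1) (24,6) (22,11)]:
  edge (14,7)–(15,5): clear
  edge (15,5)–(19,1): clear
  edge (19,1)–(24,6): clear
  edge (24,6)–(22,11): clear
  edge (22,11)–(14,7): clear
  midpoint (23/2,23) outside
  → clear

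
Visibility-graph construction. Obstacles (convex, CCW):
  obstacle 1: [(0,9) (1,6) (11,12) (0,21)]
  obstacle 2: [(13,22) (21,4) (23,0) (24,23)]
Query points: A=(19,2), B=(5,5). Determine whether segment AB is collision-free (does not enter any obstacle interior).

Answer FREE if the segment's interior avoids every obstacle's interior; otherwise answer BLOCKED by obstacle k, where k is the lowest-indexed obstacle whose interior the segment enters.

Obstacle 1 [(0,9) (1,6) (11,12) (0,21)]:
  edge (0,9)–(1,6): clear
  edge (1,6)–(11,12): clear
  edge (11,12)–(0,21): clear
  edge (0,21)–(0,9): clear
  midpoint (12,7/2) outside
  → clear
Obstacle 2 [(13,22) (21,4) (23,0) (24,23)]:
  edge (13,22)–(21,4): clear
  edge (21,4)–(23,0): clear
  edge (23,0)–(24,23): clear
  edge (24,23)–(13,22): clear
  midpoint (12,7/2) outside
  → clear

FREE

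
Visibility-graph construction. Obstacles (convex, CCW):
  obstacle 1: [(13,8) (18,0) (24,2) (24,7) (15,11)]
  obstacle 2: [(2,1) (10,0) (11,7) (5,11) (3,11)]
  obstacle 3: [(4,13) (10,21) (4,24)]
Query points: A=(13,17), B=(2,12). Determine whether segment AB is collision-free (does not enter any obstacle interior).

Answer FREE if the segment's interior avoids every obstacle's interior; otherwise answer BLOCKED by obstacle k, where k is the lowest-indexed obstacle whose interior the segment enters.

FREE

Obstacle 1 [(13,8) (18,0) (24,2) (24,7) (15,11)]:
  edge (13,8)–(18,0): clear
  edge (18,0)–(24,2): clear
  edge (24,2)–(24,7): clear
  edge (24,7)–(15,11): clear
  edge (15,11)–(13,8): clear
  midpoint (15/2,29/2) outside
  → clear
Obstacle 2 [(2,1) (10,0) (11,7) (5,11) (3,11)]:
  edge (2,1)–(10,0): clear
  edge (10,0)–(11,7): clear
  edge (11,7)–(5,11): clear
  edge (5,11)–(3,11): clear
  edge (3,11)–(2,1): clear
  midpoint (15/2,29/2) outside
  → clear
Obstacle 3 [(4,13) (10,21) (4,24)]:
  edge (4,13)–(10,21): clear
  edge (10,21)–(4,24): clear
  edge (4,24)–(4,13): clear
  midpoint (15/2,29/2) outside
  → clear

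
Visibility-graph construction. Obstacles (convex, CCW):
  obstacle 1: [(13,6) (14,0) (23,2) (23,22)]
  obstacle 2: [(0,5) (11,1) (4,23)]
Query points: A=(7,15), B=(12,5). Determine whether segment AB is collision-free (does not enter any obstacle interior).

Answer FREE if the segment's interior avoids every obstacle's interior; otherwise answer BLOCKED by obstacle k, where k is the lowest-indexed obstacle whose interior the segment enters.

FREE

Obstacle 1 [(13,6) (14,0) (23,2) (23,22)]:
  edge (13,6)–(14,0): clear
  edge (14,0)–(23,2): clear
  edge (23,2)–(23,22): clear
  edge (23,22)–(13,6): clear
  midpoint (19/2,10) outside
  → clear
Obstacle 2 [(0,5) (11,1) (4,23)]:
  edge (0,5)–(11,1): clear
  edge (11,1)–(4,23): clear
  edge (4,23)–(0,5): clear
  midpoint (19/2,10) outside
  → clear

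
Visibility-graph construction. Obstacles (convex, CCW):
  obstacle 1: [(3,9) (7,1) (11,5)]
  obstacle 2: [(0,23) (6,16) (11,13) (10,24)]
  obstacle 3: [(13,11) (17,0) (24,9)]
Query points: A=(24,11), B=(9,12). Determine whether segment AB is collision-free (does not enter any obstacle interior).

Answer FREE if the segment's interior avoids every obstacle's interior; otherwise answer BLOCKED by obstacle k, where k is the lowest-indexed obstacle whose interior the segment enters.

FREE

Obstacle 1 [(3,9) (7,1) (11,5)]:
  edge (3,9)–(7,1): clear
  edge (7,1)–(11,5): clear
  edge (11,5)–(3,9): clear
  midpoint (33/2,23/2) outside
  → clear
Obstacle 2 [(0,23) (6,16) (11,13) (10,24)]:
  edge (0,23)–(6,16): clear
  edge (6,16)–(11,13): clear
  edge (11,13)–(10,24): clear
  edge (10,24)–(0,23): clear
  midpoint (33/2,23/2) outside
  → clear
Obstacle 3 [(13,11) (17,0) (24,9)]:
  edge (13,11)–(17,0): clear
  edge (17,0)–(24,9): clear
  edge (24,9)–(13,11): clear
  midpoint (33/2,23/2) outside
  → clear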